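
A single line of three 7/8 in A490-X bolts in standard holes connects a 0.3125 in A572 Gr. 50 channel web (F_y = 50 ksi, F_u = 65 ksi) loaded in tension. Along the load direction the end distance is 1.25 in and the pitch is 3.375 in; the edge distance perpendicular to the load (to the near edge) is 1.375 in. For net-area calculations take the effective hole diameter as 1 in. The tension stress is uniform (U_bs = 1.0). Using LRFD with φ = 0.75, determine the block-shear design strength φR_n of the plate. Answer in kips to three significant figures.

Shear plane L_v = 1.25 + 2·3.375 = 8 in; A_gv = 8 × 0.3125 = 2.5 in².
A_nv = (8 − 2.5·1) × 0.3125 = 1.719 in².
A_nt = (1.375 − 0.5·1) × 0.3125 = 0.2734 in².
0.6 F_u A_nv = 67.03 kips; 0.6 F_y A_gv = 75 kips → shear rupture governs the shear term.
R_n = 67.03 + 1.0 × 65 × 0.2734 = 84.8 kips.
Design strength φR_n = 0.75 × 84.8 = 63.6 kips.

63.6 kips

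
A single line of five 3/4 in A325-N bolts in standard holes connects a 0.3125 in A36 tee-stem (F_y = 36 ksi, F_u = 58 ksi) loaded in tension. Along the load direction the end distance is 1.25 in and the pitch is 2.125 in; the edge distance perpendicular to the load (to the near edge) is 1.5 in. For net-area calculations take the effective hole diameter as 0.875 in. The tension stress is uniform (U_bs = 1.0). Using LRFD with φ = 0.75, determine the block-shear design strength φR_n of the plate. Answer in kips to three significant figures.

61.9 kips

Shear plane L_v = 1.25 + 4·2.125 = 9.75 in; A_gv = 9.75 × 0.3125 = 3.047 in².
A_nv = (9.75 − 4.5·0.875) × 0.3125 = 1.816 in².
A_nt = (1.5 − 0.5·0.875) × 0.3125 = 0.332 in².
0.6 F_u A_nv = 63.21 kips; 0.6 F_y A_gv = 65.81 kips → shear rupture governs the shear term.
R_n = 63.21 + 1.0 × 58 × 0.332 = 82.47 kips.
Design strength φR_n = 0.75 × 82.47 = 61.9 kips.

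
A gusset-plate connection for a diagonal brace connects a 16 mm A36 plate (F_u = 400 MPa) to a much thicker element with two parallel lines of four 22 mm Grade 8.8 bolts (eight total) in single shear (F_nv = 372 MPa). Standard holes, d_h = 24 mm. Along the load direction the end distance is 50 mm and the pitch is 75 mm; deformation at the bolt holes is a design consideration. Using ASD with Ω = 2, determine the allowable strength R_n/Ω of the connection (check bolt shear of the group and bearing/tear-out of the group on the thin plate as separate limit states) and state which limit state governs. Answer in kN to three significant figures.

Bolt shear: A_b = π·22²/4 = 380.1 mm²; R_n = 372 × 380.1 × 8 × 1 / 1000 = 1131 kN → 1131 / 2 = 566 kN.
Bearing (1.2 l_c t F_u ≤ 2.4 d t F_u): upper limit = 2.4·22·16·400 / 1000 = 337.9 kN.
  Edge l_c = 50 − 24/2 = 38 → r_n = 291.8 kN; interior l_c = 75 − 24 = 51 → r_n = 337.9 kN.
  R_n,bearing = 2·291.8 + 6·337.9 = 2611 kN → 2611 / 2 = 1310 kN.
Bolt shear governs: 566 kN.

566 kN (bolt shear governs)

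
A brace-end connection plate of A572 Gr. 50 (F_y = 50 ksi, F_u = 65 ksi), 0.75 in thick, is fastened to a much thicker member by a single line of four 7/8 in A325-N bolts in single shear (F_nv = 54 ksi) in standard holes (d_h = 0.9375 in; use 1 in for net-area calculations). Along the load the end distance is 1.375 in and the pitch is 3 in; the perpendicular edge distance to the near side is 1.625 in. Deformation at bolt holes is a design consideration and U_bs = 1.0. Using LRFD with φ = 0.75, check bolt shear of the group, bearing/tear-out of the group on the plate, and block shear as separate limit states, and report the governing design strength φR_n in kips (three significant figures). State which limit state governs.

97.4 kips (bolt shear governs)

Bolt shear: A_b = π·0.875²/4 = 0.6013 in²; R_n = 54 × 0.6013 × 4 × 1 = 129.9 kips → 0.75 × 129.9 = 97.4 kips.
Bearing: edge l_c = 0.9062, r_n = 53.02 kips; interior l_c = 2.062, r_n = 102.4 kips; R_n = 53.02 + 3·102.4 = 360.1 kips → 270 kips.
Block shear: A_gv = 7.781, A_nv = 5.156, A_nt = 0.8438 in²; R_n = min(0.6F_uA_nv, 0.6F_yA_gv) + U_bs·F_u·A_nt = 255.9 kips → 192 kips.
Bolt shear governs: 97.4 kips.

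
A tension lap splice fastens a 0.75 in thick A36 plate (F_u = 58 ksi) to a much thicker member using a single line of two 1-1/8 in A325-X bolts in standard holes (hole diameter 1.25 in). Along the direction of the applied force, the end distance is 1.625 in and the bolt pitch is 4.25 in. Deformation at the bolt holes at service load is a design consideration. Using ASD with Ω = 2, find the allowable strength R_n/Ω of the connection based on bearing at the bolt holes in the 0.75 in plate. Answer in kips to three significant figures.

84.8 kips

Per bolt r_n = 1.2 l_c t F_u ≤ 2.4 d t F_u; upper limit = 2.4 × 1.125 × 0.75 × 58 = 117.4 kips.
Edge bolt: l_c = 1.625 − 1.25/2 = 1 in → 1.2 × 1 × 0.75 × 58 = 52.2 → r_n = 52.2 kips.
Interior bolts: l_c = 4.25 − 1.25 = 3 in → 1.2 × 3 × 0.75 × 58 = 156.6 → r_n = 117.4 kips.
R_n = 1 × 52.2 + 1 × 117.4 = 169.6 kips.
Allowable strength R_n/Ω = 169.6 / 2 = 84.8 kips.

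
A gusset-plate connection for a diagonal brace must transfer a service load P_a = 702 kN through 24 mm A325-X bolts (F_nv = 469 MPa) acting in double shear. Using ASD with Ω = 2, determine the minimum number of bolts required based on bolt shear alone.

4 bolts

A_b = π·24²/4 = 452.4 mm².
Per-bolt allowable strength R_n/Ω = 469 × 452.4 × 2 / 1000 / 2 = 212.2 kN.
n ≥ 702 / 212.2 = 3.309 → use 4 bolts.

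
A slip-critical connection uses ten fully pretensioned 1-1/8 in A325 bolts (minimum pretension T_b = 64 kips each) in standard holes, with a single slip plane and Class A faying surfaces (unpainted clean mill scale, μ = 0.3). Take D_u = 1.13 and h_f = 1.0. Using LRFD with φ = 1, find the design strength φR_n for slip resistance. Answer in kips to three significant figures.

R_n = μ · D_u · h_f · T_b · n_s · n_b = 0.3 × 1.13 × 1.0 × 64 × 1 × 10 = 217 kips.
Design strength φR_n = 1 × 217 = 217 kips.

217 kips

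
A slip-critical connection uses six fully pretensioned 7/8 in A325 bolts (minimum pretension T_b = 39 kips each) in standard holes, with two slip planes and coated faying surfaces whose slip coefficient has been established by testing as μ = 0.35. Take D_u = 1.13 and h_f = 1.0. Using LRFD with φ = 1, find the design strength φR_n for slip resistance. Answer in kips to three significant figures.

R_n = μ · D_u · h_f · T_b · n_s · n_b = 0.35 × 1.13 × 1.0 × 39 × 2 × 6 = 185.1 kips.
Design strength φR_n = 1 × 185.1 = 185 kips.

185 kips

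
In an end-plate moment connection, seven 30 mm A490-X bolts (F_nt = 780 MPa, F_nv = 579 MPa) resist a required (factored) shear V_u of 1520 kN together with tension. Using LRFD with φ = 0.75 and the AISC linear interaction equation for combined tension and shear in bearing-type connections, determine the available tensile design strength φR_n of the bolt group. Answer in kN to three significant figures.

A_b = π·30²/4 = 706.9 mm²; f_rv = 1520 × 1000 / (7 × 706.9) = 307.2 MPa.
F'_nt = 1.3 F_nt − (F_nt / φF_nv) f_rv = 1.3·780 − (780/(0.75·579))·307.2 = 462.2 MPa, capped at F_nt → F'_nt = 462.2 MPa.
R_n = F'_nt · A_b · n = 462.2 × 706.9 × 7 / 1000 = 2287 kN.
Design strength φR_n = 0.75 × 2287 = 1720 kN.

1720 kN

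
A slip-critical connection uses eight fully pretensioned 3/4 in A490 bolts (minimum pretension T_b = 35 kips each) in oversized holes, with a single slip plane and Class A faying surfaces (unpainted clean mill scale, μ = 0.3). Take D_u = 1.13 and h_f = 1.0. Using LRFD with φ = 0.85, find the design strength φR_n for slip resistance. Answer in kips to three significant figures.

R_n = μ · D_u · h_f · T_b · n_s · n_b = 0.3 × 1.13 × 1.0 × 35 × 1 × 8 = 94.92 kips.
Design strength φR_n = 0.85 × 94.92 = 80.7 kips.

80.7 kips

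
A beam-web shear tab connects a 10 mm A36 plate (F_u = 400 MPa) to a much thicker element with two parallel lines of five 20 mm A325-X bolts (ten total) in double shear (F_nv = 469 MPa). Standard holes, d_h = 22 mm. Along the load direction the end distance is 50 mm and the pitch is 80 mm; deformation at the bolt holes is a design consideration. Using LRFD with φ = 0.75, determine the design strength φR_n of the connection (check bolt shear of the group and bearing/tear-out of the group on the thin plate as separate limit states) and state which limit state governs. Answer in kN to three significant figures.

Bolt shear: A_b = π·20²/4 = 314.2 mm²; R_n = 469 × 314.2 × 10 × 2 / 1000 = 2947 kN → 0.75 × 2947 = 2210 kN.
Bearing (1.2 l_c t F_u ≤ 2.4 d t F_u): upper limit = 2.4·20·10·400 / 1000 = 192 kN.
  Edge l_c = 50 − 22/2 = 39 → r_n = 187.2 kN; interior l_c = 80 − 22 = 58 → r_n = 192 kN.
  R_n,bearing = 2·187.2 + 8·192 = 1910 kN → 0.75 × 1910 = 1430 kN.
Bearing governs: 1430 kN.

1430 kN (bearing governs)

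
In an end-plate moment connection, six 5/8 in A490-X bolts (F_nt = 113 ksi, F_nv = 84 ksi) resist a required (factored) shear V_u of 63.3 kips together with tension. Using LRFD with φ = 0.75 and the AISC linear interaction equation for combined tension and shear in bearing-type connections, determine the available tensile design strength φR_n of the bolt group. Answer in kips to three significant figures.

118 kips

A_b = π·0.625²/4 = 0.3068 in²; f_rv = 63.3 / (6 × 0.3068) = 34.39 ksi.
F'_nt = 1.3 F_nt − (F_nt / φF_nv) f_rv = 1.3·113 − (113/(0.75·84))·34.39 = 85.22 ksi, capped at F_nt → F'_nt = 85.22 ksi.
R_n = F'_nt · A_b · n = 85.22 × 0.3068 × 6 = 156.9 kips.
Design strength φR_n = 0.75 × 156.9 = 118 kips.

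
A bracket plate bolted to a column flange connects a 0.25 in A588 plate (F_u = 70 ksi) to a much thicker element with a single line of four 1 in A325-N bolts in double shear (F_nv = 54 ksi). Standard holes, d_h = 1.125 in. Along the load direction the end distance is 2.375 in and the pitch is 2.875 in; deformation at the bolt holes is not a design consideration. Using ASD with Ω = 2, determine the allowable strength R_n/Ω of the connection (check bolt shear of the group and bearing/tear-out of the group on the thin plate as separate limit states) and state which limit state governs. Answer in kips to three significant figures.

Bolt shear: A_b = π·1²/4 = 0.7854 in²; R_n = 54 × 0.7854 × 4 × 2 = 339.3 kips → 339.3 / 2 = 170 kips.
Bearing (1.5 l_c t F_u ≤ 3.0 d t F_u): upper limit = 3.0·1·0.25·70 = 52.5 kips.
  Edge l_c = 2.375 − 1.125/2 = 1.812 → r_n = 47.58 kips; interior l_c = 2.875 − 1.125 = 1.75 → r_n = 45.94 kips.
  R_n,bearing = 1·47.58 + 3·45.94 = 185.4 kips → 185.4 / 2 = 92.7 kips.
Bearing governs: 92.7 kips.

92.7 kips (bearing governs)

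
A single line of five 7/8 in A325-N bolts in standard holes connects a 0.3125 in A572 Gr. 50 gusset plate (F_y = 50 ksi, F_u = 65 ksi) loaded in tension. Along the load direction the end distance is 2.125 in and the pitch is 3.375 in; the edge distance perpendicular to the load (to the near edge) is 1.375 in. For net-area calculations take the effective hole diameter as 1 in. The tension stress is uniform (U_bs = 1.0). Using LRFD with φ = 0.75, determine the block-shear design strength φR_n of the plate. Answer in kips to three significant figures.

Shear plane L_v = 2.125 + 4·3.375 = 15.62 in; A_gv = 15.62 × 0.3125 = 4.883 in².
A_nv = (15.62 − 4.5·1) × 0.3125 = 3.477 in².
A_nt = (1.375 − 0.5·1) × 0.3125 = 0.2734 in².
0.6 F_u A_nv = 135.6 kips; 0.6 F_y A_gv = 146.5 kips → shear rupture governs the shear term.
R_n = 135.6 + 1.0 × 65 × 0.2734 = 153.4 kips.
Design strength φR_n = 0.75 × 153.4 = 115 kips.

115 kips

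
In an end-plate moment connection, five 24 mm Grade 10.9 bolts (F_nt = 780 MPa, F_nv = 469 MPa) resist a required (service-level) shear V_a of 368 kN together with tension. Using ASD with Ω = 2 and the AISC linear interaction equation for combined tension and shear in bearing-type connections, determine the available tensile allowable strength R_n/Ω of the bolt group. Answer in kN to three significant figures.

A_b = π·24²/4 = 452.4 mm²; f_rv = 368 × 1000 / (5 × 452.4) = 162.7 MPa.
F'_nt = 1.3 F_nt − (Ω F_nt / F_nv) f_rv = 1.3·780 − (2·780/469)·162.7 = 472.9 MPa, capped at F_nt → F'_nt = 472.9 MPa.
R_n = F'_nt · A_b · n = 472.9 × 452.4 × 5 / 1000 = 1070 kN.
Allowable strength R_n/Ω = 1070 / 2 = 535 kN.

535 kN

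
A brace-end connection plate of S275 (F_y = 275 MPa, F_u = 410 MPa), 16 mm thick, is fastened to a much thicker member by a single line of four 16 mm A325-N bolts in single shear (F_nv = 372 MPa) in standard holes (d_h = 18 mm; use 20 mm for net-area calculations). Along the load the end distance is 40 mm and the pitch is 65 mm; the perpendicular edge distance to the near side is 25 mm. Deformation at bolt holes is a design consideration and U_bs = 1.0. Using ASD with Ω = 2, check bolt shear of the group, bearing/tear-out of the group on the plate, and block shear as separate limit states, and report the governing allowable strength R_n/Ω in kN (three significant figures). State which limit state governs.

150 kN (bolt shear governs)

Bolt shear: A_b = π·16²/4 = 201.1 mm²; R_n = 372 × 201.1 × 4 × 1 / 1000 = 299.2 kN → 299.2 / 2 = 150 kN.
Bearing: edge l_c = 31, r_n = 244 kN; interior l_c = 47, r_n = 251.9 kN; R_n = 244 + 3·251.9 = 999.7 kN → 500 kN.
Block shear: A_gv = 3760, A_nv = 2640, A_nt = 240 mm²; R_n = min(0.6F_uA_nv, 0.6F_yA_gv) + U_bs·F_u·A_nt = 718.8 kN → 359 kN.
Bolt shear governs: 150 kN.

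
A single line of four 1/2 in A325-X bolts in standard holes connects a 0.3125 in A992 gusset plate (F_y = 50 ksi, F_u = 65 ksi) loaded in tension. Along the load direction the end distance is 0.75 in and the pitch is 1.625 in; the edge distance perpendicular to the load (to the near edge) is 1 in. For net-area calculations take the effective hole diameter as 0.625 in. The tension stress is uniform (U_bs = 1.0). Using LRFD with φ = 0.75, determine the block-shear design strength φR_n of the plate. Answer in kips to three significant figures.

41.9 kips

Shear plane L_v = 0.75 + 3·1.625 = 5.625 in; A_gv = 5.625 × 0.3125 = 1.758 in².
A_nv = (5.625 − 3.5·0.625) × 0.3125 = 1.074 in².
A_nt = (1 − 0.5·0.625) × 0.3125 = 0.2148 in².
0.6 F_u A_nv = 41.89 kips; 0.6 F_y A_gv = 52.73 kips → shear rupture governs the shear term.
R_n = 41.89 + 1.0 × 65 × 0.2148 = 55.86 kips.
Design strength φR_n = 0.75 × 55.86 = 41.9 kips.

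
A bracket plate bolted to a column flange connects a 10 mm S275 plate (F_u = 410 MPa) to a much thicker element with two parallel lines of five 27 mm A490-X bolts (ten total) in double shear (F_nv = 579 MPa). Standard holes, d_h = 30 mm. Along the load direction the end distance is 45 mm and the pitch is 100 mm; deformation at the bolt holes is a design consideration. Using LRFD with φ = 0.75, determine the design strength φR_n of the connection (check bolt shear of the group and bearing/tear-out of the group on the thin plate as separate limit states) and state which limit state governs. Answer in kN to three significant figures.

1820 kN (bearing governs)

Bolt shear: A_b = π·27²/4 = 572.6 mm²; R_n = 579 × 572.6 × 10 × 2 / 1000 = 6630 kN → 0.75 × 6630 = 4970 kN.
Bearing (1.2 l_c t F_u ≤ 2.4 d t F_u): upper limit = 2.4·27·10·410 / 1000 = 265.7 kN.
  Edge l_c = 45 − 30/2 = 30 → r_n = 147.6 kN; interior l_c = 100 − 30 = 70 → r_n = 265.7 kN.
  R_n,bearing = 2·147.6 + 8·265.7 = 2421 kN → 0.75 × 2421 = 1820 kN.
Bearing governs: 1820 kN.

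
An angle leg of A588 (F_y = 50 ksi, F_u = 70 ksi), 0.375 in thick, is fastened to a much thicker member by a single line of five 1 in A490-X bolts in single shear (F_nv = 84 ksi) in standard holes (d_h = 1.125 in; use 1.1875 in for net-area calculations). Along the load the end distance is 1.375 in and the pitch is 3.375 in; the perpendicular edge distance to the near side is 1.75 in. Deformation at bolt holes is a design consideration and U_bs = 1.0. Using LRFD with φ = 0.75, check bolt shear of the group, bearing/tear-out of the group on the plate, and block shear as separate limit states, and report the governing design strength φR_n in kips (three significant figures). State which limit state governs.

135 kips (block shear governs)

Bolt shear: A_b = π·1²/4 = 0.7854 in²; R_n = 84 × 0.7854 × 5 × 1 = 329.9 kips → 0.75 × 329.9 = 247 kips.
Bearing: edge l_c = 0.8125, r_n = 25.59 kips; interior l_c = 2.25, r_n = 63 kips; R_n = 25.59 + 4·63 = 277.6 kips → 208 kips.
Block shear: A_gv = 5.578, A_nv = 3.574, A_nt = 0.4336 in²; R_n = min(0.6F_uA_nv, 0.6F_yA_gv) + U_bs·F_u·A_nt = 180.5 kips → 135 kips.
Block shear governs: 135 kips.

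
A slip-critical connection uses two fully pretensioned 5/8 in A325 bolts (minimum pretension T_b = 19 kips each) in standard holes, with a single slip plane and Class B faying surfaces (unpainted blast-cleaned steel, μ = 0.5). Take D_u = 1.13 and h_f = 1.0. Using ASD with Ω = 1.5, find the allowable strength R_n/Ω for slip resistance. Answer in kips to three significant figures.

14.3 kips

R_n = μ · D_u · h_f · T_b · n_s · n_b = 0.5 × 1.13 × 1.0 × 19 × 1 × 2 = 21.47 kips.
Allowable strength R_n/Ω = 21.47 / 1.5 = 14.3 kips.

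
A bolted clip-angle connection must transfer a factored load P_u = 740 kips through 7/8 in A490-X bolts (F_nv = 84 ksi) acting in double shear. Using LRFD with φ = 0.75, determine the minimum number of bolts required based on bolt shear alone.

10 bolts

A_b = π·0.875²/4 = 0.6013 in².
Per-bolt design strength φR_n = 0.75 × 84 × 0.6013 × 2 = 75.77 kips.
n ≥ 740 / 75.77 = 9.767 → use 10 bolts.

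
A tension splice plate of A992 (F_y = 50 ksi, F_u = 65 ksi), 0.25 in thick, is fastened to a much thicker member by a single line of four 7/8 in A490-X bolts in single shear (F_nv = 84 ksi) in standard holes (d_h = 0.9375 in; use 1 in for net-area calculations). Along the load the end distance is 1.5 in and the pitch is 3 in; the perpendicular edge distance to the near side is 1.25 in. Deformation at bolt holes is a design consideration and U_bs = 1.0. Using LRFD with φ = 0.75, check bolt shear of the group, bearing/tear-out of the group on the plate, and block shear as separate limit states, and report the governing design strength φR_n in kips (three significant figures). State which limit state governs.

Bolt shear: A_b = π·0.875²/4 = 0.6013 in²; R_n = 84 × 0.6013 × 4 × 1 = 202 kips → 0.75 × 202 = 152 kips.
Bearing: edge l_c = 1.031, r_n = 20.11 kips; interior l_c = 2.062, r_n = 34.12 kips; R_n = 20.11 + 3·34.12 = 122.5 kips → 91.9 kips.
Block shear: A_gv = 2.625, A_nv = 1.75, A_nt = 0.1875 in²; R_n = min(0.6F_uA_nv, 0.6F_yA_gv) + U_bs·F_u·A_nt = 80.44 kips → 60.3 kips.
Block shear governs: 60.3 kips.

60.3 kips (block shear governs)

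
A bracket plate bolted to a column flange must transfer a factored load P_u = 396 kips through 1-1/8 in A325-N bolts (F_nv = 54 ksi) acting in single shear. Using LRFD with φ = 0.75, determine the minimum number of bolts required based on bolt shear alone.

A_b = π·1.125²/4 = 0.994 in².
Per-bolt design strength φR_n = 0.75 × 54 × 0.994 × 1 = 40.26 kips.
n ≥ 396 / 40.26 = 9.837 → use 10 bolts.

10 bolts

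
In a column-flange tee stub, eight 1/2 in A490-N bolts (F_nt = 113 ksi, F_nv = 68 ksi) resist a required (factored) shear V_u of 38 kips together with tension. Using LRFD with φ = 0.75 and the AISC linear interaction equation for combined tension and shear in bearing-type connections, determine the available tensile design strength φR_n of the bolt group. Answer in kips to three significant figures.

110 kips

A_b = π·0.5²/4 = 0.1963 in²; f_rv = 38 / (8 × 0.1963) = 24.19 ksi.
F'_nt = 1.3 F_nt − (F_nt / φF_nv) f_rv = 1.3·113 − (113/(0.75·68))·24.19 = 93.3 ksi, capped at F_nt → F'_nt = 93.3 ksi.
R_n = F'_nt · A_b · n = 93.3 × 0.1963 × 8 = 146.6 kips.
Design strength φR_n = 0.75 × 146.6 = 110 kips.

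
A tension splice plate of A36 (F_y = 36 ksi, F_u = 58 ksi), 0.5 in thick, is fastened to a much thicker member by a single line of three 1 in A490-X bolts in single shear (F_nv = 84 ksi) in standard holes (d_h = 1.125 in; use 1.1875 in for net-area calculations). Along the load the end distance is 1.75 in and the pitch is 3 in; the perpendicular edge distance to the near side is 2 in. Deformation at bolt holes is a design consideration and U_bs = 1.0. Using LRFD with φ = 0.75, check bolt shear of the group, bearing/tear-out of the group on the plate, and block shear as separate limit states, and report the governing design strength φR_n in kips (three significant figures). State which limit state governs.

93 kips (block shear governs)

Bolt shear: A_b = π·1²/4 = 0.7854 in²; R_n = 84 × 0.7854 × 3 × 1 = 197.9 kips → 0.75 × 197.9 = 148 kips.
Bearing: edge l_c = 1.188, r_n = 41.33 kips; interior l_c = 1.875, r_n = 65.25 kips; R_n = 41.33 + 2·65.25 = 171.8 kips → 129 kips.
Block shear: A_gv = 3.875, A_nv = 2.391, A_nt = 0.7031 in²; R_n = min(0.6F_uA_nv, 0.6F_yA_gv) + U_bs·F_u·A_nt = 124 kips → 93 kips.
Block shear governs: 93 kips.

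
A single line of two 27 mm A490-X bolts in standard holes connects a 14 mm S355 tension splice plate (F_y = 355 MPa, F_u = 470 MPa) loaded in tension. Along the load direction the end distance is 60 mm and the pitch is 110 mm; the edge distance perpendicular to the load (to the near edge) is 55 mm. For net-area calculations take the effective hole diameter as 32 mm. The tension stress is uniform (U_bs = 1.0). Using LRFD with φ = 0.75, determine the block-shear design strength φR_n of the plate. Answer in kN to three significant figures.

554 kN

Shear plane L_v = 60 + 1·110 = 170 mm; A_gv = 170 × 14 = 2380 mm².
A_nv = (170 − 1.5·32) × 14 = 1708 mm².
A_nt = (55 − 0.5·32) × 14 = 546 mm².
0.6 F_u A_nv = 481.7 kN; 0.6 F_y A_gv = 506.9 kN → shear rupture governs the shear term.
R_n = 481.7 + 1.0 × 470 × 546 / 1000 = 738.3 kN.
Design strength φR_n = 0.75 × 738.3 = 554 kN.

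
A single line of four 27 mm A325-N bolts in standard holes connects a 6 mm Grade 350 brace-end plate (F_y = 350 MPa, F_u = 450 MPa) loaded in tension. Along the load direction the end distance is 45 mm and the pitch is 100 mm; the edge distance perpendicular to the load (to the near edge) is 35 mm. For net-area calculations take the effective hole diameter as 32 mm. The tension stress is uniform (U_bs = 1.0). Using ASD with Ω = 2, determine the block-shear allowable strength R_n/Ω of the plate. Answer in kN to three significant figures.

Shear plane L_v = 45 + 3·100 = 345 mm; A_gv = 345 × 6 = 2070 mm².
A_nv = (345 − 3.5·32) × 6 = 1398 mm².
A_nt = (35 − 0.5·32) × 6 = 114 mm².
0.6 F_u A_nv = 377.5 kN; 0.6 F_y A_gv = 434.7 kN → shear rupture governs the shear term.
R_n = 377.5 + 1.0 × 450 × 114 / 1000 = 428.8 kN.
Allowable strength R_n/Ω = 428.8 / 2 = 214 kN.

214 kN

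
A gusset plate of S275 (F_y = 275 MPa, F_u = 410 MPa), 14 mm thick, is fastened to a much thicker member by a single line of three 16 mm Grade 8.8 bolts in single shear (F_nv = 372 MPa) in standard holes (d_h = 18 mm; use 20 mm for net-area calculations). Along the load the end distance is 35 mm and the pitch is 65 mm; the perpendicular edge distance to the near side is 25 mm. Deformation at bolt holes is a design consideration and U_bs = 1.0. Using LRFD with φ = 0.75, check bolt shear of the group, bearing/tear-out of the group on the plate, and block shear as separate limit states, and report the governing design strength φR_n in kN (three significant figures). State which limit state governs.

168 kN (bolt shear governs)

Bolt shear: A_b = π·16²/4 = 201.1 mm²; R_n = 372 × 201.1 × 3 × 1 / 1000 = 224.4 kN → 0.75 × 224.4 = 168 kN.
Bearing: edge l_c = 26, r_n = 179.1 kN; interior l_c = 47, r_n = 220.4 kN; R_n = 179.1 + 2·220.4 = 619.9 kN → 465 kN.
Block shear: A_gv = 2310, A_nv = 1610, A_nt = 210 mm²; R_n = min(0.6F_uA_nv, 0.6F_yA_gv) + U_bs·F_u·A_nt = 467.2 kN → 350 kN.
Bolt shear governs: 168 kN.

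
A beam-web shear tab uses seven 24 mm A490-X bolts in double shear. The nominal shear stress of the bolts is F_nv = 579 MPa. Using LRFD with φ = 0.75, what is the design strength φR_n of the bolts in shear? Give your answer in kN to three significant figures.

A_b = π × 24² / 4 = 452.4 mm².
R_n = F_nv · A_b · n · n_s = 579 × 452.4 × 7 × 2 / 1000 = 3667 kN.
Design strength φR_n = 0.75 × 3667 = 2750 kN.

2750 kN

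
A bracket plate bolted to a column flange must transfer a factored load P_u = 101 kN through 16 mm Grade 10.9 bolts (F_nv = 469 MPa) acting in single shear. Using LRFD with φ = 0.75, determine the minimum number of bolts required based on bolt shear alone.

2 bolts

A_b = π·16²/4 = 201.1 mm².
Per-bolt design strength φR_n = 0.75 × 469 × 201.1 × 1 / 1000 = 70.72 kN.
n ≥ 101 / 70.72 = 1.428 → use 2 bolts.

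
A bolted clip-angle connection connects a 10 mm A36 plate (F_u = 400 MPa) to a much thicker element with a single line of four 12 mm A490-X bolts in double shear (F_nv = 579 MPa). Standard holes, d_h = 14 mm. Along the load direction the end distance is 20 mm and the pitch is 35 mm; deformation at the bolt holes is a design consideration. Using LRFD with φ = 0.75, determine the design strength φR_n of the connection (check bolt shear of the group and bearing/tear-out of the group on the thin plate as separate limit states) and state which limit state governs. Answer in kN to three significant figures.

274 kN (bearing governs)

Bolt shear: A_b = π·12²/4 = 113.1 mm²; R_n = 579 × 113.1 × 4 × 2 / 1000 = 523.9 kN → 0.75 × 523.9 = 393 kN.
Bearing (1.2 l_c t F_u ≤ 2.4 d t F_u): upper limit = 2.4·12·10·400 / 1000 = 115.2 kN.
  Edge l_c = 20 − 14/2 = 13 → r_n = 62.4 kN; interior l_c = 35 − 14 = 21 → r_n = 100.8 kN.
  R_n,bearing = 1·62.4 + 3·100.8 = 364.8 kN → 0.75 × 364.8 = 274 kN.
Bearing governs: 274 kN.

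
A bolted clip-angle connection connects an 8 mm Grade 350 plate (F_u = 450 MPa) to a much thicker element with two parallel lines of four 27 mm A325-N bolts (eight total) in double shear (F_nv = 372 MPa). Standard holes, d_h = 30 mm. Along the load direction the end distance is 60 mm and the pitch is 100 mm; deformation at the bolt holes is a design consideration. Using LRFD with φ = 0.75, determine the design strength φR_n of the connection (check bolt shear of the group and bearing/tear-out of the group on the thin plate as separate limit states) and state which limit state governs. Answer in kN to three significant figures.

1340 kN (bearing governs)

Bolt shear: A_b = π·27²/4 = 572.6 mm²; R_n = 372 × 572.6 × 8 × 2 / 1000 = 3408 kN → 0.75 × 3408 = 2560 kN.
Bearing (1.2 l_c t F_u ≤ 2.4 d t F_u): upper limit = 2.4·27·8·450 / 1000 = 233.3 kN.
  Edge l_c = 60 − 30/2 = 45 → r_n = 194.4 kN; interior l_c = 100 − 30 = 70 → r_n = 233.3 kN.
  R_n,bearing = 2·194.4 + 6·233.3 = 1788 kN → 0.75 × 1788 = 1340 kN.
Bearing governs: 1340 kN.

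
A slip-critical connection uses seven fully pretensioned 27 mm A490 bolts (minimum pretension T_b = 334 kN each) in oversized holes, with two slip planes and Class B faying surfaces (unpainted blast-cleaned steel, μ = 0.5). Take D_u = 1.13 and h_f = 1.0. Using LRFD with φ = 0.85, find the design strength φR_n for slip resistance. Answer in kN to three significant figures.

R_n = μ · D_u · h_f · T_b · n_s · n_b = 0.5 × 1.13 × 1.0 × 334 × 2 × 7 = 2642 kN.
Design strength φR_n = 0.85 × 2642 = 2250 kN.

2250 kN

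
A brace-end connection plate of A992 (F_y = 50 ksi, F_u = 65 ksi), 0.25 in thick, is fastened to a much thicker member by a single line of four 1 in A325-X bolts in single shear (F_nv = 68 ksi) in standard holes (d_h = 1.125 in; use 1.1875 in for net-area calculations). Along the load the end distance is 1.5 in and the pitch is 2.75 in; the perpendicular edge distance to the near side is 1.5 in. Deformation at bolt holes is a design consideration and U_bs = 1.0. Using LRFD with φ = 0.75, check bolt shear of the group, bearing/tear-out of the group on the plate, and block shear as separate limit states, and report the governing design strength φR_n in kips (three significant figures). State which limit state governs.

Bolt shear: A_b = π·1²/4 = 0.7854 in²; R_n = 68 × 0.7854 × 4 × 1 = 213.6 kips → 0.75 × 213.6 = 160 kips.
Bearing: edge l_c = 0.9375, r_n = 18.28 kips; interior l_c = 1.625, r_n = 31.69 kips; R_n = 18.28 + 3·31.69 = 113.3 kips → 85 kips.
Block shear: A_gv = 2.438, A_nv = 1.398, A_nt = 0.2266 in²; R_n = min(0.6F_uA_nv, 0.6F_yA_gv) + U_bs·F_u·A_nt = 69.27 kips → 51.9 kips.
Block shear governs: 51.9 kips.

51.9 kips (block shear governs)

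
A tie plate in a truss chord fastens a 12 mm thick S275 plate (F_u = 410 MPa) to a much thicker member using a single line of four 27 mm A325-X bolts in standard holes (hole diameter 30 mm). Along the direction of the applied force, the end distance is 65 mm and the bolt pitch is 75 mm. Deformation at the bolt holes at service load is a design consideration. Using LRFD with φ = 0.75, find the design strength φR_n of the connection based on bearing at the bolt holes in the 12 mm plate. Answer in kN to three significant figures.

819 kN

Per bolt r_n = 1.2 l_c t F_u ≤ 2.4 d t F_u; upper limit = 2.4 × 27 × 12 × 410 / 1000 = 318.8 kN.
Edge bolt: l_c = 65 − 30/2 = 50 mm → 1.2 × 50 × 12 × 410 / 1000 = 295.2 → r_n = 295.2 kN.
Interior bolts: l_c = 75 − 30 = 45 mm → 1.2 × 45 × 12 × 410 / 1000 = 265.7 → r_n = 265.7 kN.
R_n = 1 × 295.2 + 3 × 265.7 = 1092 kN.
Design strength φR_n = 0.75 × 1092 = 819 kN.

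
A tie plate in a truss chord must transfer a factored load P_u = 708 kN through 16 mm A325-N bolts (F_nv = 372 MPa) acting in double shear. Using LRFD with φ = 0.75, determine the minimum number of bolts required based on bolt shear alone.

7 bolts

A_b = π·16²/4 = 201.1 mm².
Per-bolt design strength φR_n = 0.75 × 372 × 201.1 × 2 / 1000 = 112.2 kN.
n ≥ 708 / 112.2 = 6.311 → use 7 bolts.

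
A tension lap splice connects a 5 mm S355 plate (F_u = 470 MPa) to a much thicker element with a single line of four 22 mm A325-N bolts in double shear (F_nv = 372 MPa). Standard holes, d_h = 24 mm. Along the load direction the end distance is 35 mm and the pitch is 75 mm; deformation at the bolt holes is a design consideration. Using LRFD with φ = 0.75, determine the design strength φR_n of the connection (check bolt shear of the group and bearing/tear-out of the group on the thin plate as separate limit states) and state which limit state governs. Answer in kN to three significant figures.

328 kN (bearing governs)

Bolt shear: A_b = π·22²/4 = 380.1 mm²; R_n = 372 × 380.1 × 4 × 2 / 1000 = 1131 kN → 0.75 × 1131 = 848 kN.
Bearing (1.2 l_c t F_u ≤ 2.4 d t F_u): upper limit = 2.4·22·5·470 / 1000 = 124.1 kN.
  Edge l_c = 35 − 24/2 = 23 → r_n = 64.86 kN; interior l_c = 75 − 24 = 51 → r_n = 124.1 kN.
  R_n,bearing = 1·64.86 + 3·124.1 = 437.1 kN → 0.75 × 437.1 = 328 kN.
Bearing governs: 328 kN.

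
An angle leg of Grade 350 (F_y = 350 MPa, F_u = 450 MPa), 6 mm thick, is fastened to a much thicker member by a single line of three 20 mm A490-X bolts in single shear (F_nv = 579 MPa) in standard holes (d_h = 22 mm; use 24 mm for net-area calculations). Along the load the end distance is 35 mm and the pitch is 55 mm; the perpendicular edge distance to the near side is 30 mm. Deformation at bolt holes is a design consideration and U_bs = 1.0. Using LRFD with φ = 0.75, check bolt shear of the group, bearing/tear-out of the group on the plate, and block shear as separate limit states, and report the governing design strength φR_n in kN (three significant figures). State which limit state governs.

140 kN (block shear governs)

Bolt shear: A_b = π·20²/4 = 314.2 mm²; R_n = 579 × 314.2 × 3 × 1 / 1000 = 545.7 kN → 0.75 × 545.7 = 409 kN.
Bearing: edge l_c = 24, r_n = 77.76 kN; interior l_c = 33, r_n = 106.9 kN; R_n = 77.76 + 2·106.9 = 291.6 kN → 219 kN.
Block shear: A_gv = 870, A_nv = 510, A_nt = 108 mm²; R_n = min(0.6F_uA_nv, 0.6F_yA_gv) + U_bs·F_u·A_nt = 186.3 kN → 140 kN.
Block shear governs: 140 kN.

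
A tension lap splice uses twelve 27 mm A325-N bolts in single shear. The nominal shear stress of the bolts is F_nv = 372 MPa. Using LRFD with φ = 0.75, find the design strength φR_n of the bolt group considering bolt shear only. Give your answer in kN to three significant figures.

A_b = π × 27² / 4 = 572.6 mm².
R_n = F_nv · A_b · n · n_s = 372 × 572.6 × 12 × 1 / 1000 = 2556 kN.
Design strength φR_n = 0.75 × 2556 = 1920 kN.

1920 kN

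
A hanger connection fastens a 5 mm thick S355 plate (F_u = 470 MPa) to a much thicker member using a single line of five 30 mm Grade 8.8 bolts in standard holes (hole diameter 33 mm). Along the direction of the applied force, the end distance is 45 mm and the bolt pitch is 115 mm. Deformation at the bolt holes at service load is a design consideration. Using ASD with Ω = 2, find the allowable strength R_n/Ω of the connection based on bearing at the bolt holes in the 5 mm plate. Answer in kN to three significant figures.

Per bolt r_n = 1.2 l_c t F_u ≤ 2.4 d t F_u; upper limit = 2.4 × 30 × 5 × 470 / 1000 = 169.2 kN.
Edge bolt: l_c = 45 − 33/2 = 28.5 mm → 1.2 × 28.5 × 5 × 470 / 1000 = 80.37 → r_n = 80.37 kN.
Interior bolts: l_c = 115 − 33 = 82 mm → 1.2 × 82 × 5 × 470 / 1000 = 231.2 → r_n = 169.2 kN.
R_n = 1 × 80.37 + 4 × 169.2 = 757.2 kN.
Allowable strength R_n/Ω = 757.2 / 2 = 379 kN.

379 kN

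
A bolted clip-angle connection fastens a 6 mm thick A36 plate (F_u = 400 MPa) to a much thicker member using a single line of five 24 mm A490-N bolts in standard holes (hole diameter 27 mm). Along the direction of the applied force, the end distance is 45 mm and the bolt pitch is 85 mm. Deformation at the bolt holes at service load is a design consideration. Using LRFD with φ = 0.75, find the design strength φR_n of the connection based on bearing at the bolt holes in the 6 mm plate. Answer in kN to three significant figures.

Per bolt r_n = 1.2 l_c t F_u ≤ 2.4 d t F_u; upper limit = 2.4 × 24 × 6 × 400 / 1000 = 138.2 kN.
Edge bolt: l_c = 45 − 27/2 = 31.5 mm → 1.2 × 31.5 × 6 × 400 / 1000 = 90.72 → r_n = 90.72 kN.
Interior bolts: l_c = 85 − 27 = 58 mm → 1.2 × 58 × 6 × 400 / 1000 = 167 → r_n = 138.2 kN.
R_n = 1 × 90.72 + 4 × 138.2 = 643.7 kN.
Design strength φR_n = 0.75 × 643.7 = 483 kN.

483 kN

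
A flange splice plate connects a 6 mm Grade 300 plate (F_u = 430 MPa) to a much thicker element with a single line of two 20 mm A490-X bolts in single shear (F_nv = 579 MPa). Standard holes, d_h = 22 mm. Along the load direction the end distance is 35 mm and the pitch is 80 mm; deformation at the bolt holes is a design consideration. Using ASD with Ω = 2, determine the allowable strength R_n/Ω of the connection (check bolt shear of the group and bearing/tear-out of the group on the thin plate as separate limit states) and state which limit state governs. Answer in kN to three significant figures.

99.1 kN (bearing governs)

Bolt shear: A_b = π·20²/4 = 314.2 mm²; R_n = 579 × 314.2 × 2 × 1 / 1000 = 363.8 kN → 363.8 / 2 = 182 kN.
Bearing (1.2 l_c t F_u ≤ 2.4 d t F_u): upper limit = 2.4·20·6·430 / 1000 = 123.8 kN.
  Edge l_c = 35 − 22/2 = 24 → r_n = 74.3 kN; interior l_c = 80 − 22 = 58 → r_n = 123.8 kN.
  R_n,bearing = 1·74.3 + 1·123.8 = 198.1 kN → 198.1 / 2 = 99.1 kN.
Bearing governs: 99.1 kN.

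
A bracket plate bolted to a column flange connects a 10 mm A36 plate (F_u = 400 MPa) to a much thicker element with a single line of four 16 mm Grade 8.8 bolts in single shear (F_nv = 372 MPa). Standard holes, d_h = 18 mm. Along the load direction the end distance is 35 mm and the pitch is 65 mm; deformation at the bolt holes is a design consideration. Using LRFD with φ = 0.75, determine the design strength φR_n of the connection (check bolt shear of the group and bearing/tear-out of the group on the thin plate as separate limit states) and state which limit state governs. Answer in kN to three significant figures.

224 kN (bolt shear governs)

Bolt shear: A_b = π·16²/4 = 201.1 mm²; R_n = 372 × 201.1 × 4 × 1 / 1000 = 299.2 kN → 0.75 × 299.2 = 224 kN.
Bearing (1.2 l_c t F_u ≤ 2.4 d t F_u): upper limit = 2.4·16·10·400 / 1000 = 153.6 kN.
  Edge l_c = 35 − 18/2 = 26 → r_n = 124.8 kN; interior l_c = 65 − 18 = 47 → r_n = 153.6 kN.
  R_n,bearing = 1·124.8 + 3·153.6 = 585.6 kN → 0.75 × 585.6 = 439 kN.
Bolt shear governs: 224 kN.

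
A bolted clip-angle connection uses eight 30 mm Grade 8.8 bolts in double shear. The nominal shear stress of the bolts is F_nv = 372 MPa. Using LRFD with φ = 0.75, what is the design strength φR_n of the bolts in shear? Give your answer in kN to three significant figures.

3160 kN

A_b = π × 30² / 4 = 706.9 mm².
R_n = F_nv · A_b · n · n_s = 372 × 706.9 × 8 × 2 / 1000 = 4207 kN.
Design strength φR_n = 0.75 × 4207 = 3160 kN.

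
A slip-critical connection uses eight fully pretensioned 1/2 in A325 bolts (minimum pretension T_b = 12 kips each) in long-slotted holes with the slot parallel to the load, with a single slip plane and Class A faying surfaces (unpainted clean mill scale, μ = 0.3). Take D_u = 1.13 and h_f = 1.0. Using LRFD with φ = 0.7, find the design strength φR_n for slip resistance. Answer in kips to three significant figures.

R_n = μ · D_u · h_f · T_b · n_s · n_b = 0.3 × 1.13 × 1.0 × 12 × 1 × 8 = 32.54 kips.
Design strength φR_n = 0.7 × 32.54 = 22.8 kips.

22.8 kips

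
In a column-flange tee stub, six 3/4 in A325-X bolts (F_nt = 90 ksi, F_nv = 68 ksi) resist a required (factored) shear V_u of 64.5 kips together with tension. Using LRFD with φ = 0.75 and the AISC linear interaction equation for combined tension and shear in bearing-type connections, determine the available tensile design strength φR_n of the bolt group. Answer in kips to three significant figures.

A_b = π·0.75²/4 = 0.4418 in²; f_rv = 64.5 / (6 × 0.4418) = 24.33 ksi.
F'_nt = 1.3 F_nt − (F_nt / φF_nv) f_rv = 1.3·90 − (90/(0.75·68))·24.33 = 74.06 ksi, capped at F_nt → F'_nt = 74.06 ksi.
R_n = F'_nt · A_b · n = 74.06 × 0.4418 × 6 = 196.3 kips.
Design strength φR_n = 0.75 × 196.3 = 147 kips.

147 kips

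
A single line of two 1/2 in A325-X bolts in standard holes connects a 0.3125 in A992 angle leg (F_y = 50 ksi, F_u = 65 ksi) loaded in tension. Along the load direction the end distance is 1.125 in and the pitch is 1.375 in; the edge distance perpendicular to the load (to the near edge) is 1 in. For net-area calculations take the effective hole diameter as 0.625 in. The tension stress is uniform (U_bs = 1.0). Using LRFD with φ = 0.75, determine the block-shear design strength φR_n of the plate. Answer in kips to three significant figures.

Shear plane L_v = 1.125 + 1·1.375 = 2.5 in; A_gv = 2.5 × 0.3125 = 0.7812 in².
A_nv = (2.5 − 1.5·0.625) × 0.3125 = 0.4883 in².
A_nt = (1 − 0.5·0.625) × 0.3125 = 0.2148 in².
0.6 F_u A_nv = 19.04 kips; 0.6 F_y A_gv = 23.44 kips → shear rupture governs the shear term.
R_n = 19.04 + 1.0 × 65 × 0.2148 = 33.01 kips.
Design strength φR_n = 0.75 × 33.01 = 24.8 kips.

24.8 kips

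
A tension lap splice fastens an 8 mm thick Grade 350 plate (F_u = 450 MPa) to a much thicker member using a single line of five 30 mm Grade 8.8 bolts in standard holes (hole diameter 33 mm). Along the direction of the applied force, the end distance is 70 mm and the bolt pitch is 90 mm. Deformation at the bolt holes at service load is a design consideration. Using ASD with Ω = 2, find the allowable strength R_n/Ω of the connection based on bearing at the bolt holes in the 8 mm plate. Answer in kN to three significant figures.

608 kN

Per bolt r_n = 1.2 l_c t F_u ≤ 2.4 d t F_u; upper limit = 2.4 × 30 × 8 × 450 / 1000 = 259.2 kN.
Edge bolt: l_c = 70 − 33/2 = 53.5 mm → 1.2 × 53.5 × 8 × 450 / 1000 = 231.1 → r_n = 231.1 kN.
Interior bolts: l_c = 90 − 33 = 57 mm → 1.2 × 57 × 8 × 450 / 1000 = 246.2 → r_n = 246.2 kN.
R_n = 1 × 231.1 + 4 × 246.2 = 1216 kN.
Allowable strength R_n/Ω = 1216 / 2 = 608 kN.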